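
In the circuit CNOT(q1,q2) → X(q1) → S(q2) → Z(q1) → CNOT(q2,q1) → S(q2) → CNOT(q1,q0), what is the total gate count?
7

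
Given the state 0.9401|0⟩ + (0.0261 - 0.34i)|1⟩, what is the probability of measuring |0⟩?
0.8838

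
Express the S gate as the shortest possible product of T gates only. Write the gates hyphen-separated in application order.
T-T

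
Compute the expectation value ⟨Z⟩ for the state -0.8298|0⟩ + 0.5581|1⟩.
0.3771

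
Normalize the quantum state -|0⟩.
-|0⟩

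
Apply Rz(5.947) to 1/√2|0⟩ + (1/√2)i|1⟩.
(-0.6971 - 0.1183i)|0⟩ + (-0.1183 - 0.6971i)|1⟩

Rz(5.947) = [[e^(−iθ/2), 0], [0, e^(iθ/2)]] with e^(±iθ/2) = cos(θ/2) ± i·sin(θ/2); θ = 5.947, cos(θ/2) ≈ -0.985906, sin(θ/2) ≈ 0.167302.
With a = amp(|0⟩) = 1/√2 and b = amp(|1⟩) = (1/√2)i:
new amp(|0⟩) = (-0.985906 - 0.167302i)·a = (-0.6971 - 0.1183i)
new amp(|1⟩) = (-0.985906 + 0.167302i)·b = (-0.1183 - 0.6971i)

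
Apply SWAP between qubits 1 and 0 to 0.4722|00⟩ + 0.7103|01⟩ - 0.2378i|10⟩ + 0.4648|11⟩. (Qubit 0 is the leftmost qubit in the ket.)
0.4722|00⟩ - 0.2378i|01⟩ + 0.7103|10⟩ + 0.4648|11⟩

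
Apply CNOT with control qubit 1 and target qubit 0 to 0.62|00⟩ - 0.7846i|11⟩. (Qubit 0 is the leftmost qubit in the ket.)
0.62|00⟩ - 0.7846i|01⟩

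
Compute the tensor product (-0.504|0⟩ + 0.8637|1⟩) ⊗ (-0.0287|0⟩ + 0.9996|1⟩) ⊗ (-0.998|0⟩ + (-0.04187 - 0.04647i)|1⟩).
-0.01444|000⟩ + (-0.0006056 - 0.0006722i)|001⟩ + 0.5028|010⟩ + (0.02109 + 0.02341i)|011⟩ + 0.02474|100⟩ + (0.001038 + 0.001152i)|101⟩ - 0.8616|110⟩ + (-0.03615 - 0.04012i)|111⟩

amp(|b₁b₂…⟩) = product of the factor amplitudes for bits b₁, b₂, …; only kets whose every factor amplitude is nonzero survive.
|000⟩: (-0.504)(-0.0287)(-0.998) = -0.01444
|001⟩: (-0.504)(-0.0287)(-0.04187 - 0.04647i) = (-0.0006056 - 0.0006722i)
|010⟩: (-0.504)(0.9996)(-0.998) = 0.5028
|011⟩: (-0.504)(0.9996)(-0.04187 - 0.04647i) = (0.02109 + 0.02341i)
|100⟩: (0.8637)(-0.0287)(-0.998) = 0.02474
|101⟩: (0.8637)(-0.0287)(-0.04187 - 0.04647i) = (0.001038 + 0.001152i)
|110⟩: (0.8637)(0.9996)(-0.998) = -0.8616
|111⟩: (0.8637)(0.9996)(-0.04187 - 0.04647i) = (-0.03615 - 0.04012i)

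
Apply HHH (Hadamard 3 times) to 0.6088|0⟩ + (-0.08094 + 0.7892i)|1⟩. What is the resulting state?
(0.3733 + 0.558i)|0⟩ + (0.4877 - 0.558i)|1⟩

H² = I, so H^3 = H: a single Hadamard. With (a, b) = (0.6088, (-0.08094 + 0.7892i)), H gives ((a + b)/√2, (a − b)/√2) = ((0.3733 + 0.558i), (0.4877 - 0.558i)).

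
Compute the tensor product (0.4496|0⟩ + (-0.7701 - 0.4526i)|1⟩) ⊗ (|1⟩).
0.4496|01⟩ + (-0.7701 - 0.4526i)|11⟩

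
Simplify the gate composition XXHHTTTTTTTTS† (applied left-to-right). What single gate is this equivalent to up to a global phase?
S†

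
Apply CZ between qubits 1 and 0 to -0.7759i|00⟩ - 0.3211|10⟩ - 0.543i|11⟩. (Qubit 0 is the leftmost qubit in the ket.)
-0.7759i|00⟩ - 0.3211|10⟩ + 0.543i|11⟩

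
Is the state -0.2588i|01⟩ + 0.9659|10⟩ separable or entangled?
Entangled

Writing the state as a|00⟩ + b|01⟩ + c|10⟩ + d|11⟩, it is a product state iff ad − bc = 0.
Here (a, b, c, d) = (0, -0.2588i, 0.9659, 0): ad − bc = (0)(0) − (-0.2588i)(0.9659) = 0.25i ≠ 0, so the state is entangled.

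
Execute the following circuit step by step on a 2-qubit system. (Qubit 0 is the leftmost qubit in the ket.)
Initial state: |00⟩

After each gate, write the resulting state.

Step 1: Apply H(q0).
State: 1/√2|00⟩ + 1/√2|10⟩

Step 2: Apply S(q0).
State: 1/√2|00⟩ + (1/√2)i|10⟩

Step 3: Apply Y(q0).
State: 1/√2|00⟩ + (1/√2)i|10⟩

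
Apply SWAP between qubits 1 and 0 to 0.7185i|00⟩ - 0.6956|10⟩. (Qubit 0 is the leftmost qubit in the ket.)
0.7185i|00⟩ - 0.6956|01⟩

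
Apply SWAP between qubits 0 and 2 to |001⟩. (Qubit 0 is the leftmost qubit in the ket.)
|100⟩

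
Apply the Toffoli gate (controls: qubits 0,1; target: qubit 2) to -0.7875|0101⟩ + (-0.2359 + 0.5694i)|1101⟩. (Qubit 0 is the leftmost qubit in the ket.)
-0.7875|0101⟩ + (-0.2359 + 0.5694i)|1111⟩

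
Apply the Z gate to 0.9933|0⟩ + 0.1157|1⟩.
0.9933|0⟩ - 0.1157|1⟩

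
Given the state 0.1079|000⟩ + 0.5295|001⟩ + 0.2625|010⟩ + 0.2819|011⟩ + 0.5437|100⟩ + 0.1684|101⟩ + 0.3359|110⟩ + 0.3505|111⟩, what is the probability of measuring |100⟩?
0.2956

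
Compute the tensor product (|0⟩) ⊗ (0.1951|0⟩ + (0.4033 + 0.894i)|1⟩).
0.1951|00⟩ + (0.4033 + 0.894i)|01⟩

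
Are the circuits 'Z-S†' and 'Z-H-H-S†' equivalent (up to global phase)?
Yes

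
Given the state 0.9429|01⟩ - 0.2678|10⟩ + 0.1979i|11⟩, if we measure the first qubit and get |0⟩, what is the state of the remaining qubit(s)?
|1⟩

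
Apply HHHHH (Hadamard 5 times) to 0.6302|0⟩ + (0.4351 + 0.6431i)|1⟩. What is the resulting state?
(0.7533 + 0.4547i)|0⟩ + (0.138 - 0.4547i)|1⟩

H² = I, so H^5 = H: a single Hadamard. With (a, b) = (0.6302, (0.4351 + 0.6431i)), H gives ((a + b)/√2, (a − b)/√2) = ((0.7533 + 0.4547i), (0.138 - 0.4547i)).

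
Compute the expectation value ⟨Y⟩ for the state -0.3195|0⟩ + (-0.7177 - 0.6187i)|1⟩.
0.3953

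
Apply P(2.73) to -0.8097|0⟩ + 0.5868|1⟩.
-0.8097|0⟩ + (-0.5378 + 0.2348i)|1⟩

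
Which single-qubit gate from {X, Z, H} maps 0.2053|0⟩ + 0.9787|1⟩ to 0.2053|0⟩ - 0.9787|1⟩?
Z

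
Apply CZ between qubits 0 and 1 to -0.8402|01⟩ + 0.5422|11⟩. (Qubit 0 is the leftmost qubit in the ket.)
-0.8402|01⟩ - 0.5422|11⟩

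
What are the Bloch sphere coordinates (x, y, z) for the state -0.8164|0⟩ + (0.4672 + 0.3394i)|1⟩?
(-0.7628, -0.5542, 0.333)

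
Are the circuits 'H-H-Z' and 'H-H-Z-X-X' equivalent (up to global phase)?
Yes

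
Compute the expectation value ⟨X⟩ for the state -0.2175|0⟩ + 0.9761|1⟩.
-0.4246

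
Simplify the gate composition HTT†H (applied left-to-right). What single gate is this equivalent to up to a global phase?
I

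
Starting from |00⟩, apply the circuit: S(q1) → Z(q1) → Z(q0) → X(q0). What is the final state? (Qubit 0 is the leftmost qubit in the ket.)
|10⟩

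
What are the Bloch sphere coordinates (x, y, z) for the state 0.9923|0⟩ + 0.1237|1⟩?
(0.2455, 0, 0.9694)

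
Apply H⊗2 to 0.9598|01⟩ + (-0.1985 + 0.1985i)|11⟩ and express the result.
(0.3807 + 0.09925i)|00⟩ + (-0.3807 - 0.09925i)|01⟩ + (0.5792 - 0.09925i)|10⟩ + (-0.5792 + 0.09925i)|11⟩

H⊗2 gives amp(|y⟩) = (1/2) Σ_x (−1)^(x·y) amp(|x⟩), where x·y is the number of positions in which both x and y have a 1.
|00⟩: (0.9598 + (-0.1985 + 0.1985i))/2 = (0.3807 + 0.09925i)
|01⟩: (-0.9598 - (-0.1985 + 0.1985i))/2 = (-0.3807 - 0.09925i)
|10⟩: (0.9598 - (-0.1985 + 0.1985i))/2 = (0.5792 - 0.09925i)
|11⟩: (-0.9598 + (-0.1985 + 0.1985i))/2 = (-0.5792 + 0.09925i)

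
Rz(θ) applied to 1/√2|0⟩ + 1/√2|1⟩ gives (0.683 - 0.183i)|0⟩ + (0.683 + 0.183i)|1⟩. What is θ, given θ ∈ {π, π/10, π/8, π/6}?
π/6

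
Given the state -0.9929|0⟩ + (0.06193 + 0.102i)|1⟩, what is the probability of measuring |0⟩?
0.9859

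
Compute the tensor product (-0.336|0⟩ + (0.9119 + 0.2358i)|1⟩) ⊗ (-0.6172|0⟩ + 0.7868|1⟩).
0.2074|00⟩ - 0.2644|01⟩ + (-0.5628 - 0.1455i)|10⟩ + (0.7175 + 0.1855i)|11⟩

amp(|b₁b₂…⟩) = product of the factor amplitudes for bits b₁, b₂, …; only kets whose every factor amplitude is nonzero survive.
|00⟩: (-0.336)(-0.6172) = 0.2074
|01⟩: (-0.336)(0.7868) = -0.2644
|10⟩: (0.9119 + 0.2358i)(-0.6172) = (-0.5628 - 0.1455i)
|11⟩: (0.9119 + 0.2358i)(0.7868) = (0.7175 + 0.1855i)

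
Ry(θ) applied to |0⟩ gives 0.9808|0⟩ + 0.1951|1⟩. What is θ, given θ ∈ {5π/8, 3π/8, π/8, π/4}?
π/8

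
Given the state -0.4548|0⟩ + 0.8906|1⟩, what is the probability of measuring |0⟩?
0.2068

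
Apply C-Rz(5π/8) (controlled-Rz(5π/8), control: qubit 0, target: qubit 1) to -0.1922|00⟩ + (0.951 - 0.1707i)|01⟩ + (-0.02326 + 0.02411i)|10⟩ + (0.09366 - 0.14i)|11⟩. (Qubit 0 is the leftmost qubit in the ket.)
-0.1922|00⟩ + (0.951 - 0.1707i)|01⟩ + (0.007124 + 0.03273i)|10⟩ + (0.1684 + 0.00009561i)|11⟩

C-Rz(5π/8) leaves the control-|0⟩ kets |00⟩, |01⟩ unchanged and applies Rz(5π/8) to qubit 1 on the control-|1⟩ pair (|10⟩, |11⟩).
Rz(5π/8) = [[e^(−iθ/2), 0], [0, e^(iθ/2)]] with e^(±iθ/2) = cos(θ/2) ± i·sin(θ/2); θ = 5π/8, cos(θ/2) ≈ 0.55557, sin(θ/2) ≈ 0.83147.
With a = amp(|10⟩) = (-0.02326 + 0.02411i) and b = amp(|11⟩) = (0.09366 - 0.14i):
new amp(|10⟩) = (0.55557 - 0.83147i)·a = (0.007124 + 0.03273i)
new amp(|11⟩) = (0.55557 + 0.83147i)·b = (0.1684 + 0.00009561i)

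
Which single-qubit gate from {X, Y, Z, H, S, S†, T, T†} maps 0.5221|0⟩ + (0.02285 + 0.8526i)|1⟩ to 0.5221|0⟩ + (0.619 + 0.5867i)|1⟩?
T†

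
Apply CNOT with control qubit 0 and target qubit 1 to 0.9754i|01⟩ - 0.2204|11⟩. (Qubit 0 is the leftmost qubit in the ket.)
0.9754i|01⟩ - 0.2204|10⟩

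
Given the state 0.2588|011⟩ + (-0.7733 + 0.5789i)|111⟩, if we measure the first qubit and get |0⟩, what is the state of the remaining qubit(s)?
|11⟩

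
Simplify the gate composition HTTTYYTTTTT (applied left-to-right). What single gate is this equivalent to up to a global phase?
H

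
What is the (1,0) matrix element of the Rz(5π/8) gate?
0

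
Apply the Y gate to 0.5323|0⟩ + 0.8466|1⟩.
-0.8466i|0⟩ + 0.5323i|1⟩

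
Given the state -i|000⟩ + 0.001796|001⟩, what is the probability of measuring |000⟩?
1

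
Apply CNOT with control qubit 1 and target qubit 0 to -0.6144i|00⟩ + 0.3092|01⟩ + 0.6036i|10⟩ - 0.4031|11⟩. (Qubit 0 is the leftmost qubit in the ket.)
-0.6144i|00⟩ - 0.4031|01⟩ + 0.6036i|10⟩ + 0.3092|11⟩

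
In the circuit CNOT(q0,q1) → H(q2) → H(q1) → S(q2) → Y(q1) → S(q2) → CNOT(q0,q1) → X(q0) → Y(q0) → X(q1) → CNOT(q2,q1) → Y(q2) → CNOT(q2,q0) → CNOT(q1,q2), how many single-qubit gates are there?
9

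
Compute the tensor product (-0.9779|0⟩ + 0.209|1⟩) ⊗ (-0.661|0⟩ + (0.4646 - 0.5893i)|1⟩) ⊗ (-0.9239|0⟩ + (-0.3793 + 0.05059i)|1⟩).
-0.5972|000⟩ + (-0.2452 + 0.0327i)|001⟩ + (0.4198 - 0.5324i)|010⟩ + (0.1432 - 0.2416i)|011⟩ + 0.1276|100⟩ + (0.0524 - 0.006989i)|101⟩ + (-0.08971 + 0.1138i)|110⟩ + (-0.0306 + 0.05163i)|111⟩

amp(|b₁b₂…⟩) = product of the factor amplitudes for bits b₁, b₂, …; only kets whose every factor amplitude is nonzero survive.
|000⟩: (-0.9779)(-0.661)(-0.9239) = -0.5972
|001⟩: (-0.9779)(-0.661)(-0.3793 + 0.05059i) = (-0.2452 + 0.0327i)
|010⟩: (-0.9779)(0.4646 - 0.5893i)(-0.9239) = (0.4198 - 0.5324i)
|011⟩: (-0.9779)(0.4646 - 0.5893i)(-0.3793 + 0.05059i) = (0.1432 - 0.2416i)
|100⟩: (0.209)(-0.661)(-0.9239) = 0.1276
|101⟩: (0.209)(-0.661)(-0.3793 + 0.05059i) = (0.0524 - 0.006989i)
|110⟩: (0.209)(0.4646 - 0.5893i)(-0.9239) = (-0.08971 + 0.1138i)
|111⟩: (0.209)(0.4646 - 0.5893i)(-0.3793 + 0.05059i) = (-0.0306 + 0.05163i)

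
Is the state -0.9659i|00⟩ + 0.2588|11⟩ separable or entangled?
Entangled

Writing the state as a|00⟩ + b|01⟩ + c|10⟩ + d|11⟩, it is a product state iff ad − bc = 0.
Here (a, b, c, d) = (-0.9659i, 0, 0, 0.2588): ad − bc = (-0.9659i)(0.2588) − (0)(0) = -0.25i ≠ 0, so the state is entangled.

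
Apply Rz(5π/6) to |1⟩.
(0.2588 + 0.9659i)|1⟩

Rz(5π/6) = [[e^(−iθ/2), 0], [0, e^(iθ/2)]] with e^(±iθ/2) = cos(θ/2) ± i·sin(θ/2); θ = 5π/6, cos(θ/2) ≈ 0.258819, sin(θ/2) ≈ 0.965926.
With a = amp(|0⟩) = 0 and b = amp(|1⟩) = 1:
new amp(|0⟩) = (0.258819 - 0.965926i)·a = 0
new amp(|1⟩) = (0.258819 + 0.965926i)·b = (0.2588 + 0.9659i)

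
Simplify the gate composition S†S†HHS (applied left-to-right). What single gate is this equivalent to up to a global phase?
S†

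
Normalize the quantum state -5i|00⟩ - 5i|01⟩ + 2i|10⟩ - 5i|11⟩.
-0.5625i|00⟩ - 0.5625i|01⟩ + 0.225i|10⟩ - 0.5625i|11⟩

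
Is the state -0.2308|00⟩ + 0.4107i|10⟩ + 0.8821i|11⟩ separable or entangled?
Entangled

Writing the state as a|00⟩ + b|01⟩ + c|10⟩ + d|11⟩, it is a product state iff ad − bc = 0.
Here (a, b, c, d) = (-0.2308, 0, 0.4107i, 0.8821i): ad − bc = (-0.2308)(0.8821i) − (0)(0.4107i) = -0.2036i ≠ 0, so the state is entangled.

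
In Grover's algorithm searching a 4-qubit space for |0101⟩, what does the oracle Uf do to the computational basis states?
Uf|x⟩ = -|x⟩ if x = 0101, else |x⟩ (phase flip on target)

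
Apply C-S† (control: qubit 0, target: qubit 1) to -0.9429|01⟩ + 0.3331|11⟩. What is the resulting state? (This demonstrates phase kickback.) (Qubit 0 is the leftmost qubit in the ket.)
-0.9429|01⟩ - 0.3331i|11⟩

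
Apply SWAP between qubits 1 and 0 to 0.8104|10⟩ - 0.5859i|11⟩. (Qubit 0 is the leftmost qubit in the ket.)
0.8104|01⟩ - 0.5859i|11⟩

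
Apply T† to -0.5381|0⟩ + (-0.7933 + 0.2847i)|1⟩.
-0.5381|0⟩ + (-0.3596 + 0.7623i)|1⟩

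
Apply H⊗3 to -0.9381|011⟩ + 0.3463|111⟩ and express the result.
-0.2092|000⟩ + 0.2092|001⟩ + 0.2092|010⟩ - 0.2092|011⟩ - 0.4541|100⟩ + 0.4541|101⟩ + 0.4541|110⟩ - 0.4541|111⟩

H⊗3 gives amp(|y⟩) = (1/2√2) Σ_x (−1)^(x·y) amp(|x⟩), where x·y is the number of positions in which both x and y have a 1.
|000⟩: (-0.9381 + 0.3463)/(2√2) = -0.2092
|001⟩: (0.9381 - 0.3463)/(2√2) = 0.2092
|010⟩: (0.9381 - 0.3463)/(2√2) = 0.2092
|011⟩: (-0.9381 + 0.3463)/(2√2) = -0.2092
|100⟩: (-0.9381 - 0.3463)/(2√2) = -0.4541
|101⟩: (0.9381 + 0.3463)/(2√2) = 0.4541
|110⟩: (0.9381 + 0.3463)/(2√2) = 0.4541
|111⟩: (-0.9381 - 0.3463)/(2√2) = -0.4541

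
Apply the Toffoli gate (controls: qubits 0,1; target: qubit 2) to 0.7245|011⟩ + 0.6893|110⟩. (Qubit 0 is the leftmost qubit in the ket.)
0.7245|011⟩ + 0.6893|111⟩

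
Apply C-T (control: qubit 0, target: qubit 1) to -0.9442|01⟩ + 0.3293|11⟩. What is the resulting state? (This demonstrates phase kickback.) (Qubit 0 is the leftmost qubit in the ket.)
-0.9442|01⟩ + (0.2329 + 0.2329i)|11⟩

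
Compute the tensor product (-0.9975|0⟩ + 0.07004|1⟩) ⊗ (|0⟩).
-0.9975|00⟩ + 0.07004|10⟩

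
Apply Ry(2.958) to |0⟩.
0.09167|0⟩ + 0.9958|1⟩

Ry(2.958) = [[cos(θ/2), −sin(θ/2)], [sin(θ/2), cos(θ/2)]]; θ = 2.958, cos(θ/2) ≈ 0.0916675, sin(θ/2) ≈ 0.99579.
With a = amp(|0⟩) = 1 and b = amp(|1⟩) = 0:
new amp(|0⟩) = (0.0916675)·a + (-0.99579)·b = 0.09167
new amp(|1⟩) = (0.99579)·a + (0.0916675)·b = 0.9958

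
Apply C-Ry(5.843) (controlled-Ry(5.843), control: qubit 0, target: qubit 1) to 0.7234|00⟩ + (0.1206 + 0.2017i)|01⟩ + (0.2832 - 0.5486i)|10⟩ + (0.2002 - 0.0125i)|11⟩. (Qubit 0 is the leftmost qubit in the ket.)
0.7234|00⟩ + (0.1206 + 0.2017i)|01⟩ + (-0.3201 + 0.5381i)|10⟩ + (-0.1335 - 0.1076i)|11⟩

C-Ry(5.843) leaves the control-|0⟩ kets |00⟩, |01⟩ unchanged and applies Ry(5.843) to qubit 1 on the control-|1⟩ pair (|10⟩, |11⟩).
Ry(5.843) = [[cos(θ/2), −sin(θ/2)], [sin(θ/2), cos(θ/2)]]; θ = 5.843, cos(θ/2) ≈ -0.975877, sin(θ/2) ≈ 0.21832.
With a = amp(|10⟩) = (0.2832 - 0.5486i) and b = amp(|11⟩) = (0.2002 - 0.0125i):
new amp(|10⟩) = (-0.975877)·a + (-0.21832)·b = (-0.3201 + 0.5381i)
new amp(|11⟩) = (0.21832)·a + (-0.975877)·b = (-0.1335 - 0.1076i)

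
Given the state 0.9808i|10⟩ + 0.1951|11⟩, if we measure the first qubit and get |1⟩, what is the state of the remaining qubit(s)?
0.9808i|0⟩ + 0.1951|1⟩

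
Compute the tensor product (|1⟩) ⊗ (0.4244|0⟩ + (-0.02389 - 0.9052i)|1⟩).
0.4244|10⟩ + (-0.02389 - 0.9052i)|11⟩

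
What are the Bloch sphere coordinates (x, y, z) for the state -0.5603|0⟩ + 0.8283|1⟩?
(-0.9282, 0, -0.3721)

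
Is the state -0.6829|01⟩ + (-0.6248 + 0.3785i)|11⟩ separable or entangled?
Separable

Writing the state as a|00⟩ + b|01⟩ + c|10⟩ + d|11⟩, it is a product state iff ad − bc = 0.
Here (a, b, c, d) = (0, -0.6829, 0, (-0.6248 + 0.3785i)): ad − bc = (0)(-0.6248 + 0.3785i) − (-0.6829)(0) = 0, so the state is separable.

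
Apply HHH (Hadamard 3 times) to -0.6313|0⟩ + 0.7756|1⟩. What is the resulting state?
0.102|0⟩ - 0.9948|1⟩

H² = I, so H^3 = H: a single Hadamard. With (a, b) = (-0.6313, 0.7756), H gives ((a + b)/√2, (a − b)/√2) = (0.102, -0.9948).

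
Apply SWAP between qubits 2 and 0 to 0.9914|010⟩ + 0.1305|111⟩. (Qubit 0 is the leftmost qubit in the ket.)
0.9914|010⟩ + 0.1305|111⟩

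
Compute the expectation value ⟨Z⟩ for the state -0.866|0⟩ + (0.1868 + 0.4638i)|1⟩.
0.5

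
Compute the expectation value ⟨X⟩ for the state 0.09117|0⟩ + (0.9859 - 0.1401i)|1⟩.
0.1798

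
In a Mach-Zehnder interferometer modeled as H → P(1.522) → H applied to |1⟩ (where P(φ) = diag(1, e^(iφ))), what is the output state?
(0.4756 - 0.4994i)|0⟩ + (0.5244 + 0.4994i)|1⟩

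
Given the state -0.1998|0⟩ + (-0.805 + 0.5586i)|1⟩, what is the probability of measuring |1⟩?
0.9601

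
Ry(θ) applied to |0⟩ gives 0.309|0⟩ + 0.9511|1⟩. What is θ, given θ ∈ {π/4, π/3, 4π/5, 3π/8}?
4π/5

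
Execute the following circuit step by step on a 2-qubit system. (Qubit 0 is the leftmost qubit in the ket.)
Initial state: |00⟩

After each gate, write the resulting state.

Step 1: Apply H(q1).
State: 1/√2|00⟩ + 1/√2|01⟩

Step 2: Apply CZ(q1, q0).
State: 1/√2|00⟩ + 1/√2|01⟩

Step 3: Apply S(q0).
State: 1/√2|00⟩ + 1/√2|01⟩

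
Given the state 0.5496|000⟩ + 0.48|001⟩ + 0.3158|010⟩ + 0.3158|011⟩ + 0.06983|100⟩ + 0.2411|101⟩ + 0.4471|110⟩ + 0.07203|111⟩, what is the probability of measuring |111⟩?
0.005188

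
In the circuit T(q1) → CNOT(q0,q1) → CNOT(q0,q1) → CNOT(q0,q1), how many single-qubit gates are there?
1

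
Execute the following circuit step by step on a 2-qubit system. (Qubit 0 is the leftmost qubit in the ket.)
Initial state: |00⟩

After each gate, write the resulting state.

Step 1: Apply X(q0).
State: |10⟩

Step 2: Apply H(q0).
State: 1/√2|00⟩ - 1/√2|10⟩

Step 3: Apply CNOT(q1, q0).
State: 1/√2|00⟩ - 1/√2|10⟩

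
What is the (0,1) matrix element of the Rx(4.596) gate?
-0.747i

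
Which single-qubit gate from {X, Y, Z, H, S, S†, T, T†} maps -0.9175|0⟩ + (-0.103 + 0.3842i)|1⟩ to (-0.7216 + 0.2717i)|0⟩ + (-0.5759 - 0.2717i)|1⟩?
H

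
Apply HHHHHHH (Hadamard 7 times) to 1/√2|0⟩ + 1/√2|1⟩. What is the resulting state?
|0⟩

H² = I, so H^7 = H: a single Hadamard. With (a, b) = (1/√2, 1/√2), H gives ((a + b)/√2, (a − b)/√2) = (1, 0).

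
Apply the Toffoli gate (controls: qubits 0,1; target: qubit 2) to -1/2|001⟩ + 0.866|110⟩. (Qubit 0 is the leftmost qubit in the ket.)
-1/2|001⟩ + 0.866|111⟩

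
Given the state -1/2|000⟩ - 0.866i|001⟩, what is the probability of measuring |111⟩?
0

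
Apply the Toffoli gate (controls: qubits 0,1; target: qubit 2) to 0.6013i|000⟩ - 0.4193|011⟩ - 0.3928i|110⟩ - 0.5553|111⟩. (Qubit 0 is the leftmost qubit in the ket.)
0.6013i|000⟩ - 0.4193|011⟩ - 0.5553|110⟩ - 0.3928i|111⟩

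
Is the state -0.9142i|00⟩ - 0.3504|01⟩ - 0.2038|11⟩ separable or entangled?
Entangled

Writing the state as a|00⟩ + b|01⟩ + c|10⟩ + d|11⟩, it is a product state iff ad − bc = 0.
Here (a, b, c, d) = (-0.9142i, -0.3504, 0, -0.2038): ad − bc = (-0.9142i)(-0.2038) − (-0.3504)(0) = 0.1863i ≠ 0, so the state is entangled.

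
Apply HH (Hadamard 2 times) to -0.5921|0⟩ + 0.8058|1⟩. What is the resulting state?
-0.5921|0⟩ + 0.8058|1⟩

H² = I, so an even number of Hadamards cancels: H^2 = I and the state is unchanged.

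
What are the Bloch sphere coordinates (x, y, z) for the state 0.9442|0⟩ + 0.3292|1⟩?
(0.6217, 0, 0.7831)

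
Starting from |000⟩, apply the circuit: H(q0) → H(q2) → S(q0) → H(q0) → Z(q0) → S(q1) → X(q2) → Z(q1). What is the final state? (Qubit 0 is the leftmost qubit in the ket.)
(1/√8 + (1/√8)i)|000⟩ + (1/√8 + (1/√8)i)|001⟩ + (-1/√8 + (1/√8)i)|100⟩ + (-1/√8 + (1/√8)i)|101⟩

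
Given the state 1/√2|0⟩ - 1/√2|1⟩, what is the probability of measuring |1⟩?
1/2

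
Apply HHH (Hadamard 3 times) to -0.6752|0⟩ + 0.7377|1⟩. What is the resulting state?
0.04419|0⟩ - 0.9991|1⟩

H² = I, so H^3 = H: a single Hadamard. With (a, b) = (-0.6752, 0.7377), H gives ((a + b)/√2, (a − b)/√2) = (0.04419, -0.9991).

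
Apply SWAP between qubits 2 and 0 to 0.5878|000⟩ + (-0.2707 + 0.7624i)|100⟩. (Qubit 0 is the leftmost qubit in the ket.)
0.5878|000⟩ + (-0.2707 + 0.7624i)|001⟩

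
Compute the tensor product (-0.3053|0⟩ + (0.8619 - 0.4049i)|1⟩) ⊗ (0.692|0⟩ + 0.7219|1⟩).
-0.2113|00⟩ - 0.2204|01⟩ + (0.5964 - 0.2802i)|10⟩ + (0.6222 - 0.2923i)|11⟩

amp(|b₁b₂…⟩) = product of the factor amplitudes for bits b₁, b₂, …; only kets whose every factor amplitude is nonzero survive.
|00⟩: (-0.3053)(0.692) = -0.2113
|01⟩: (-0.3053)(0.7219) = -0.2204
|10⟩: (0.8619 - 0.4049i)(0.692) = (0.5964 - 0.2802i)
|11⟩: (0.8619 - 0.4049i)(0.7219) = (0.6222 - 0.2923i)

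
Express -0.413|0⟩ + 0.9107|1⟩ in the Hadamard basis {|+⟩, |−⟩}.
0.3519|+⟩ - 0.936|−⟩

With |ψ⟩ = α|0⟩ + β|1⟩, the Hadamard-basis coefficients are ⟨+|ψ⟩ = (α + β)/√2 and ⟨−|ψ⟩ = (α − β)/√2.
Here α = -0.413, β = 0.9107: (α + β)/√2 = 0.3519, (α − β)/√2 = -0.936.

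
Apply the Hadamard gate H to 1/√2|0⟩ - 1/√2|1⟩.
|1⟩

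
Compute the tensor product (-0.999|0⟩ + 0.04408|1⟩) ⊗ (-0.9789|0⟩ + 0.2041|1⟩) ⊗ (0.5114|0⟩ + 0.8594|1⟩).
0.5001|000⟩ + 0.8404|001⟩ - 0.1043|010⟩ - 0.1752|011⟩ - 0.02207|100⟩ - 0.03708|101⟩ + 0.004601|110⟩ + 0.007732|111⟩

amp(|b₁b₂…⟩) = product of the factor amplitudes for bits b₁, b₂, …; only kets whose every factor amplitude is nonzero survive.
|000⟩: (-0.999)(-0.9789)(0.5114) = 0.5001
|001⟩: (-0.999)(-0.9789)(0.8594) = 0.8404
|010⟩: (-0.999)(0.2041)(0.5114) = -0.1043
|011⟩: (-0.999)(0.2041)(0.8594) = -0.1752
|100⟩: (0.04408)(-0.9789)(0.5114) = -0.02207
|101⟩: (0.04408)(-0.9789)(0.8594) = -0.03708
|110⟩: (0.04408)(0.2041)(0.5114) = 0.004601
|111⟩: (0.04408)(0.2041)(0.8594) = 0.007732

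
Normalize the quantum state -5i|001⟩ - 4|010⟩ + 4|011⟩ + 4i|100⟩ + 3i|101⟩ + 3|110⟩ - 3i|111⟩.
-(1/2)i|001⟩ - 0.4|010⟩ + 0.4|011⟩ + 0.4i|100⟩ + 0.3i|101⟩ + 0.3|110⟩ - 0.3i|111⟩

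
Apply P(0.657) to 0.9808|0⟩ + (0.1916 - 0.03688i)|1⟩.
0.9808|0⟩ + (0.1742 + 0.08782i)|1⟩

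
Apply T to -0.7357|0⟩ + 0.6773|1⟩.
-0.7357|0⟩ + (0.4789 + 0.4789i)|1⟩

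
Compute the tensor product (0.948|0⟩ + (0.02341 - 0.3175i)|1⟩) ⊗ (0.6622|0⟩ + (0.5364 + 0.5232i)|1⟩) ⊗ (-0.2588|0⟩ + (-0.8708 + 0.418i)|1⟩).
-0.1625|000⟩ + (-0.5467 + 0.2624i)|001⟩ + (-0.1316 - 0.1284i)|010⟩ + (-0.6501 - 0.2194i)|011⟩ + (-0.004012 + 0.05441i)|100⟩ + (0.07438 + 0.1896i)|101⟩ + (-0.04624 + 0.04091i)|110⟩ + (-0.08952 + 0.2123i)|111⟩

amp(|b₁b₂…⟩) = product of the factor amplitudes for bits b₁, b₂, …; only kets whose every factor amplitude is nonzero survive.
|000⟩: (0.948)(0.6622)(-0.2588) = -0.1625
|001⟩: (0.948)(0.6622)(-0.8708 + 0.418i) = (-0.5467 + 0.2624i)
|010⟩: (0.948)(0.5364 + 0.5232i)(-0.2588) = (-0.1316 - 0.1284i)
|011⟩: (0.948)(0.5364 + 0.5232i)(-0.8708 + 0.418i) = (-0.6501 - 0.2194i)
|100⟩: (0.02341 - 0.3175i)(0.6622)(-0.2588) = (-0.004012 + 0.05441i)
|101⟩: (0.02341 - 0.3175i)(0.6622)(-0.8708 + 0.418i) = (0.07438 + 0.1896i)
|110⟩: (0.02341 - 0.3175i)(0.5364 + 0.5232i)(-0.2588) = (-0.04624 + 0.04091i)
|111⟩: (0.02341 - 0.3175i)(0.5364 + 0.5232i)(-0.8708 + 0.418i) = (-0.08952 + 0.2123i)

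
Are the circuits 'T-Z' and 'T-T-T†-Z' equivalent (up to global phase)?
Yes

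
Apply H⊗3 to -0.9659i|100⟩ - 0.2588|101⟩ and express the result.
(-0.0915 - 0.3415i)|000⟩ + (0.0915 - 0.3415i)|001⟩ + (-0.0915 - 0.3415i)|010⟩ + (0.0915 - 0.3415i)|011⟩ + (0.0915 + 0.3415i)|100⟩ + (-0.0915 + 0.3415i)|101⟩ + (0.0915 + 0.3415i)|110⟩ + (-0.0915 + 0.3415i)|111⟩

H⊗3 gives amp(|y⟩) = (1/2√2) Σ_x (−1)^(x·y) amp(|x⟩), where x·y is the number of positions in which both x and y have a 1.
|000⟩: (-0.9659i - 0.2588)/(2√2) = (-0.0915 - 0.3415i)
|001⟩: (-0.9659i + 0.2588)/(2√2) = (0.0915 - 0.3415i)
|010⟩: (-0.9659i - 0.2588)/(2√2) = (-0.0915 - 0.3415i)
|011⟩: (-0.9659i + 0.2588)/(2√2) = (0.0915 - 0.3415i)
|100⟩: (0.9659i + 0.2588)/(2√2) = (0.0915 + 0.3415i)
|101⟩: (0.9659i - 0.2588)/(2√2) = (-0.0915 + 0.3415i)
|110⟩: (0.9659i + 0.2588)/(2√2) = (0.0915 + 0.3415i)
|111⟩: (0.9659i - 0.2588)/(2√2) = (-0.0915 + 0.3415i)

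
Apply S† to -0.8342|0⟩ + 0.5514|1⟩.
-0.8342|0⟩ - 0.5514i|1⟩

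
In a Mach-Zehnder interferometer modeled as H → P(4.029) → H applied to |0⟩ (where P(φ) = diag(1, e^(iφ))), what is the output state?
(0.1843 - 0.3877i)|0⟩ + (0.8157 + 0.3877i)|1⟩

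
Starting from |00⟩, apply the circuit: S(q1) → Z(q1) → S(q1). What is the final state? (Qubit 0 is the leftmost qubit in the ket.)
|00⟩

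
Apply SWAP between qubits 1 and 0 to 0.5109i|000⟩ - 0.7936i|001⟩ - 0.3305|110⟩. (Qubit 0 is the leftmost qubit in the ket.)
0.5109i|000⟩ - 0.7936i|001⟩ - 0.3305|110⟩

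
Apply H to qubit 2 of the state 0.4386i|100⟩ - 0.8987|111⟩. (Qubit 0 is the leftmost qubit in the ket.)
0.3101i|100⟩ + 0.3101i|101⟩ - 0.6355|110⟩ + 0.6355|111⟩

H on qubit 2 mixes each pair of kets that differ only in qubit 2: amplitudes (a, b) of (|…0…⟩, |…1…⟩) become ((a + b)/√2, (a − b)/√2). Kets absent from the input have amplitude 0.
(|100⟩, |101⟩): (a, b) = (0.4386i, 0) → (0.3101i, 0.3101i)
(|110⟩, |111⟩): (a, b) = (0, -0.8987) → (-0.6355, 0.6355)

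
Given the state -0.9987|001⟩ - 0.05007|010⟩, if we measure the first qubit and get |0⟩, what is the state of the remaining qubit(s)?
-0.9987|01⟩ - 0.05007|10⟩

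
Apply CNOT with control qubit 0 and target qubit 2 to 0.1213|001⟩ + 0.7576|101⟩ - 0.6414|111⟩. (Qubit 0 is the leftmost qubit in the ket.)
0.1213|001⟩ + 0.7576|100⟩ - 0.6414|110⟩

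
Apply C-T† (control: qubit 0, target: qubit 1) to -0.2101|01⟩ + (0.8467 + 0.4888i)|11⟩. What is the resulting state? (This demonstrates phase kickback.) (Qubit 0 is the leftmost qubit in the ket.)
-0.2101|01⟩ + (0.9443 - 0.2531i)|11⟩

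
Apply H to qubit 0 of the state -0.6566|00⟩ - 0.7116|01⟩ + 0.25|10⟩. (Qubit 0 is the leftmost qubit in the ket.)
-0.2875|00⟩ - 0.5032|01⟩ - 0.6411|10⟩ - 0.5032|11⟩

H on qubit 0 mixes each pair of kets that differ only in qubit 0: amplitudes (a, b) of (|…0…⟩, |…1…⟩) become ((a + b)/√2, (a − b)/√2). Kets absent from the input have amplitude 0.
(|00⟩, |10⟩): (a, b) = (-0.6566, 0.25) → (-0.2875, -0.6411)
(|01⟩, |11⟩): (a, b) = (-0.7116, 0) → (-0.5032, -0.5032)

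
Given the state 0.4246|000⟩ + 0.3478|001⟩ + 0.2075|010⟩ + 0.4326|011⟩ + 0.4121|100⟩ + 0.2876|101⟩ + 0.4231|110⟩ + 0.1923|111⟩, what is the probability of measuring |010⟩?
0.04306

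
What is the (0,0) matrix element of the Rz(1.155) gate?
(0.8378 - 0.5459i)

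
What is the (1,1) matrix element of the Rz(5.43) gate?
(-0.9104 + 0.4138i)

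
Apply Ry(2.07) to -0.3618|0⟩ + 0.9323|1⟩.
-0.9864|0⟩ + 0.1649|1⟩

Ry(2.07) = [[cos(θ/2), −sin(θ/2)], [sin(θ/2), cos(θ/2)]]; θ = 2.07, cos(θ/2) ≈ 0.510526, sin(θ/2) ≈ 0.859862.
With a = amp(|0⟩) = -0.3618 and b = amp(|1⟩) = 0.9323:
new amp(|0⟩) = (0.510526)·a + (-0.859862)·b = -0.9864
new amp(|1⟩) = (0.859862)·a + (0.510526)·b = 0.1649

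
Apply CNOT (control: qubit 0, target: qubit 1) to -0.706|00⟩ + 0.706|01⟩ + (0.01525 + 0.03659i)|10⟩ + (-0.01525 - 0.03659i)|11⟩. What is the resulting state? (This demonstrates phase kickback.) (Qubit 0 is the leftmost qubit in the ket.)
-0.706|00⟩ + 0.706|01⟩ + (-0.01525 - 0.03659i)|10⟩ + (0.01525 + 0.03659i)|11⟩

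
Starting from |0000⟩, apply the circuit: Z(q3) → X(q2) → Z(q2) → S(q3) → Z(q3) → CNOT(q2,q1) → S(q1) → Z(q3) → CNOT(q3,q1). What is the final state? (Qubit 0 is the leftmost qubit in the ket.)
-i|0110⟩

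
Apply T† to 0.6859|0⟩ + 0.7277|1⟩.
0.6859|0⟩ + (0.5146 - 0.5146i)|1⟩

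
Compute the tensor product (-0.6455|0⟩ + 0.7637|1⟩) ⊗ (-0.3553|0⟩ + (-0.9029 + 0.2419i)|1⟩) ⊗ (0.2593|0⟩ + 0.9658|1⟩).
0.05947|000⟩ + 0.2215|001⟩ + (0.1511 - 0.04049i)|010⟩ + (0.5629 - 0.1508i)|011⟩ - 0.07036|100⟩ - 0.2621|101⟩ + (-0.1788 + 0.0479i)|110⟩ + (-0.666 + 0.1784i)|111⟩

amp(|b₁b₂…⟩) = product of the factor amplitudes for bits b₁, b₂, …; only kets whose every factor amplitude is nonzero survive.
|000⟩: (-0.6455)(-0.3553)(0.2593) = 0.05947
|001⟩: (-0.6455)(-0.3553)(0.9658) = 0.2215
|010⟩: (-0.6455)(-0.9029 + 0.2419i)(0.2593) = (0.1511 - 0.04049i)
|011⟩: (-0.6455)(-0.9029 + 0.2419i)(0.9658) = (0.5629 - 0.1508i)
|100⟩: (0.7637)(-0.3553)(0.2593) = -0.07036
|101⟩: (0.7637)(-0.3553)(0.9658) = -0.2621
|110⟩: (0.7637)(-0.9029 + 0.2419i)(0.2593) = (-0.1788 + 0.0479i)
|111⟩: (0.7637)(-0.9029 + 0.2419i)(0.9658) = (-0.666 + 0.1784i)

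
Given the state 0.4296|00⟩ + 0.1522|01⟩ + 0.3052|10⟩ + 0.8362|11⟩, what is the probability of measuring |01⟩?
0.02316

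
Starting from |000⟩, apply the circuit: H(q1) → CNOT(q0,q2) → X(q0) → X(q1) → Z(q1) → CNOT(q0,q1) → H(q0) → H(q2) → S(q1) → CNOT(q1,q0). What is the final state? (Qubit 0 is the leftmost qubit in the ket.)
-1/√8|000⟩ - 1/√8|001⟩ - (1/√8)i|010⟩ - (1/√8)i|011⟩ + 1/√8|100⟩ + 1/√8|101⟩ + (1/√8)i|110⟩ + (1/√8)i|111⟩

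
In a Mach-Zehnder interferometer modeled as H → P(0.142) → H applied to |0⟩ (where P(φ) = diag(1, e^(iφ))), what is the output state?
(0.995 + 0.07076i)|0⟩ + (0.005033 - 0.07076i)|1⟩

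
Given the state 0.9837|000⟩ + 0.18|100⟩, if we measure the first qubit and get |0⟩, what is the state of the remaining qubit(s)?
|00⟩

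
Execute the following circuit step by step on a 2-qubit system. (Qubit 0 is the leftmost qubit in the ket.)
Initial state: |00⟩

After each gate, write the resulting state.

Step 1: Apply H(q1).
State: 1/√2|00⟩ + 1/√2|01⟩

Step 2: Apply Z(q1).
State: 1/√2|00⟩ - 1/√2|01⟩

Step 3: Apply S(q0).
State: 1/√2|00⟩ - 1/√2|01⟩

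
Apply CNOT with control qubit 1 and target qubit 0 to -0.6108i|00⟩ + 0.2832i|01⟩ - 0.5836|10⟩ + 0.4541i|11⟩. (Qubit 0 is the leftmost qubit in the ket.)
-0.6108i|00⟩ + 0.4541i|01⟩ - 0.5836|10⟩ + 0.2832i|11⟩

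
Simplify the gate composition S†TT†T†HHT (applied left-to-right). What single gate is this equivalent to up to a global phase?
S†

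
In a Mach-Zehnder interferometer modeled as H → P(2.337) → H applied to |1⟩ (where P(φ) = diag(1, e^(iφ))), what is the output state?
(0.8467 - 0.3603i)|0⟩ + (0.1533 + 0.3603i)|1⟩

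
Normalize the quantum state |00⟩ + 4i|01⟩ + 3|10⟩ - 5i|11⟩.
0.14|00⟩ + 0.5601i|01⟩ + 0.4201|10⟩ - 0.7001i|11⟩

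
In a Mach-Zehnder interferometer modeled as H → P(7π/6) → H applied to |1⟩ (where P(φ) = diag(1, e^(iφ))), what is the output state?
(0.933 + 0.25i)|0⟩ + (0.06699 - 0.25i)|1⟩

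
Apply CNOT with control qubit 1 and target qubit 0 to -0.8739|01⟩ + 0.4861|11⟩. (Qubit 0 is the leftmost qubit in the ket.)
0.4861|01⟩ - 0.8739|11⟩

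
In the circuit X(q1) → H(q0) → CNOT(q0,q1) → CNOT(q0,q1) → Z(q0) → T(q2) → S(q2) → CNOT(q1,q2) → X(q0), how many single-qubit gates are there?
6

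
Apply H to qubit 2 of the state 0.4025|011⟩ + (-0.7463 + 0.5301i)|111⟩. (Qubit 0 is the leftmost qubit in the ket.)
0.2846|010⟩ - 0.2846|011⟩ + (-0.5277 + 0.3748i)|110⟩ + (0.5277 - 0.3748i)|111⟩

H on qubit 2 mixes each pair of kets that differ only in qubit 2: amplitudes (a, b) of (|…0…⟩, |…1…⟩) become ((a + b)/√2, (a − b)/√2). Kets absent from the input have amplitude 0.
(|010⟩, |011⟩): (a, b) = (0, 0.4025) → (0.2846, -0.2846)
(|110⟩, |111⟩): (a, b) = (0, (-0.7463 + 0.5301i)) → ((-0.5277 + 0.3748i), (0.5277 - 0.3748i))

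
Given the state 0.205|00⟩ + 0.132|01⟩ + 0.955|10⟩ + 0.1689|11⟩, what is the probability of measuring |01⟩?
0.01742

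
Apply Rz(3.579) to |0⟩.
(-0.217 - 0.9762i)|0⟩

Rz(3.579) = [[e^(−iθ/2), 0], [0, e^(iθ/2)]] with e^(±iθ/2) = cos(θ/2) ± i·sin(θ/2); θ = 3.579, cos(θ/2) ≈ -0.216964, sin(θ/2) ≈ 0.97618.
With a = amp(|0⟩) = 1 and b = amp(|1⟩) = 0:
new amp(|0⟩) = (-0.216964 - 0.97618i)·a = (-0.217 - 0.9762i)
new amp(|1⟩) = (-0.216964 + 0.97618i)·b = 0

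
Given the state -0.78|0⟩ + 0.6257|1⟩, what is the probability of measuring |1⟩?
0.3915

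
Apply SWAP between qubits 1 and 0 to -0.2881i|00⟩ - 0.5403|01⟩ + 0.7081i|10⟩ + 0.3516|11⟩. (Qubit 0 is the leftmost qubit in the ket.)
-0.2881i|00⟩ + 0.7081i|01⟩ - 0.5403|10⟩ + 0.3516|11⟩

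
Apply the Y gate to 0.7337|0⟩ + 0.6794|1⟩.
-0.6794i|0⟩ + 0.7337i|1⟩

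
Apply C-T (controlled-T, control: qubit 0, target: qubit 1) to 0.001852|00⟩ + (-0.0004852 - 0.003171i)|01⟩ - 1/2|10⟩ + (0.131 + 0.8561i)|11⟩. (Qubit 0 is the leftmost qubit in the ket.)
0.001852|00⟩ + (-0.0004852 - 0.003171i)|01⟩ - 1/2|10⟩ + (-0.5127 + 0.698i)|11⟩

C-T leaves the control-|0⟩ kets |00⟩, |01⟩ unchanged and applies T to qubit 1 on the control-|1⟩ pair (|10⟩, |11⟩).
T = [[1, 0], [0, (1/√2 + (1/√2)i)]].
With a = amp(|10⟩) = -1/2 and b = amp(|11⟩) = (0.131 + 0.8561i):
new amp(|10⟩) = (1)·a = -1/2
new amp(|11⟩) = (1/√2 + (1/√2)i)·b = (-0.5127 + 0.698i)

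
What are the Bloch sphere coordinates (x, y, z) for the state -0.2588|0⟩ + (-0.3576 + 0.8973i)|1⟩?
(0.1851, -0.4644, -0.866)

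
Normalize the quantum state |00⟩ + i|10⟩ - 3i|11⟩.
0.3015|00⟩ + 0.3015i|10⟩ - 0.9045i|11⟩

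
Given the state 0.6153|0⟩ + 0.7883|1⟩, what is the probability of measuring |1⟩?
0.6214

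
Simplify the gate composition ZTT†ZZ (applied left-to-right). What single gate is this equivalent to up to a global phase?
Z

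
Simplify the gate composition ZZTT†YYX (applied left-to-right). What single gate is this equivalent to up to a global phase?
X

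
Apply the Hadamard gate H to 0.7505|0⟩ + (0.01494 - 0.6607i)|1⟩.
(0.5412 - 0.4672i)|0⟩ + (0.5201 + 0.4672i)|1⟩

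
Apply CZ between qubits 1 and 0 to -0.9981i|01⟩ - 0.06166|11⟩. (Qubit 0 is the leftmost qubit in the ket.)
-0.9981i|01⟩ + 0.06166|11⟩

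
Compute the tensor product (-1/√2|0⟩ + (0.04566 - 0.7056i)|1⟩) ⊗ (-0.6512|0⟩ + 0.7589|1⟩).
0.4605|00⟩ - 0.5366|01⟩ + (-0.02973 + 0.4595i)|10⟩ + (0.03465 - 0.5355i)|11⟩

amp(|b₁b₂…⟩) = product of the factor amplitudes for bits b₁, b₂, …; only kets whose every factor amplitude is nonzero survive.
|00⟩: (-1/√2)(-0.6512) = 0.4605
|01⟩: (-1/√2)(0.7589) = -0.5366
|10⟩: (0.04566 - 0.7056i)(-0.6512) = (-0.02973 + 0.4595i)
|11⟩: (0.04566 - 0.7056i)(0.7589) = (0.03465 - 0.5355i)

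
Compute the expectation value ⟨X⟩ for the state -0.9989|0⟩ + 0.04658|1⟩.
-0.09306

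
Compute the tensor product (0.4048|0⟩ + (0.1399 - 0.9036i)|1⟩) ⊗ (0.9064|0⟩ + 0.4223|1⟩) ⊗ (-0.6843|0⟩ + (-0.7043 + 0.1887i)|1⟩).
-0.2511|000⟩ + (-0.2584 + 0.06924i)|001⟩ - 0.117|010⟩ + (-0.1204 + 0.03226i)|011⟩ + (-0.08677 + 0.5605i)|100⟩ + (0.06524 + 0.6008i)|101⟩ + (-0.04043 + 0.2611i)|110⟩ + (0.0304 + 0.2799i)|111⟩

amp(|b₁b₂…⟩) = product of the factor amplitudes for bits b₁, b₂, …; only kets whose every factor amplitude is nonzero survive.
|000⟩: (0.4048)(0.9064)(-0.6843) = -0.2511
|001⟩: (0.4048)(0.9064)(-0.7043 + 0.1887i) = (-0.2584 + 0.06924i)
|010⟩: (0.4048)(0.4223)(-0.6843) = -0.117
|011⟩: (0.4048)(0.4223)(-0.7043 + 0.1887i) = (-0.1204 + 0.03226i)
|100⟩: (0.1399 - 0.9036i)(0.9064)(-0.6843) = (-0.08677 + 0.5605i)
|101⟩: (0.1399 - 0.9036i)(0.9064)(-0.7043 + 0.1887i) = (0.06524 + 0.6008i)
|110⟩: (0.1399 - 0.9036i)(0.4223)(-0.6843) = (-0.04043 + 0.2611i)
|111⟩: (0.1399 - 0.9036i)(0.4223)(-0.7043 + 0.1887i) = (0.0304 + 0.2799i)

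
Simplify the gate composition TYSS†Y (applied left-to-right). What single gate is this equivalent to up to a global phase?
T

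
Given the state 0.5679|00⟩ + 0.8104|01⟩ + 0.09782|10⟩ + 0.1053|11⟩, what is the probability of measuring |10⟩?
0.009569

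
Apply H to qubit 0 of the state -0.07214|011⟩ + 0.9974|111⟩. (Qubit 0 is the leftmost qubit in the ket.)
0.6543|011⟩ - 0.7563|111⟩

H on qubit 0 mixes each pair of kets that differ only in qubit 0: amplitudes (a, b) of (|…0…⟩, |…1…⟩) become ((a + b)/√2, (a − b)/√2). Kets absent from the input have amplitude 0.
(|011⟩, |111⟩): (a, b) = (-0.07214, 0.9974) → (0.6543, -0.7563)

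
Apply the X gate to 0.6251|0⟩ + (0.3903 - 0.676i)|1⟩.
(0.3903 - 0.676i)|0⟩ + 0.6251|1⟩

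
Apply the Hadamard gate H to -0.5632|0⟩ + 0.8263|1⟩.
0.186|0⟩ - 0.9825|1⟩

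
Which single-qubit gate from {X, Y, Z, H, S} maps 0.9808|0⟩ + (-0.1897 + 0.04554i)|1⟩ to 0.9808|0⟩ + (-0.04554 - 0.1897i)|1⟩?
S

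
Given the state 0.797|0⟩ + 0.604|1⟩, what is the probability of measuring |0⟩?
0.6352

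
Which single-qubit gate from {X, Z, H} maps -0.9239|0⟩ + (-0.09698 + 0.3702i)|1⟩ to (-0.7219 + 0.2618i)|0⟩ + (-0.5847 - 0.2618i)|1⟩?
H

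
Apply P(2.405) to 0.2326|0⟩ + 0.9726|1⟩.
0.2326|0⟩ + (-0.7205 + 0.6534i)|1⟩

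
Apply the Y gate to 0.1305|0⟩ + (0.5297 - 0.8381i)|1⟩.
(-0.8381 - 0.5297i)|0⟩ + 0.1305i|1⟩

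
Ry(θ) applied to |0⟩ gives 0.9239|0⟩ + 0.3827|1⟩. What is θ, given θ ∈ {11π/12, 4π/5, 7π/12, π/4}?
π/4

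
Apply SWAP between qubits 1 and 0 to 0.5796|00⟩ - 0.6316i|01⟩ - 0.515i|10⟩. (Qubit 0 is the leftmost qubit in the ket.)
0.5796|00⟩ - 0.515i|01⟩ - 0.6316i|10⟩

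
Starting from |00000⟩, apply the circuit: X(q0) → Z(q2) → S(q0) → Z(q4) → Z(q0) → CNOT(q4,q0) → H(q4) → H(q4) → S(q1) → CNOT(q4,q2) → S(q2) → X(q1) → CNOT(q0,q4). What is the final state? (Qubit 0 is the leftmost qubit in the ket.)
-i|11001⟩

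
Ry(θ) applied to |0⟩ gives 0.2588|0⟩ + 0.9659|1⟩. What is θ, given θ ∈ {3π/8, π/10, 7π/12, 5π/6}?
5π/6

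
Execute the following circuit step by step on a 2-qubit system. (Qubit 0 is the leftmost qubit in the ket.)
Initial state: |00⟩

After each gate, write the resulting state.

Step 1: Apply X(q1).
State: |01⟩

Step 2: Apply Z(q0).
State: |01⟩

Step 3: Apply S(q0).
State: |01⟩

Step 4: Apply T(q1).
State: (1/√2 + (1/√2)i)|01⟩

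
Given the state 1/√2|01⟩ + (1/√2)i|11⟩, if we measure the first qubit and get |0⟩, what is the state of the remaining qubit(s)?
|1⟩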